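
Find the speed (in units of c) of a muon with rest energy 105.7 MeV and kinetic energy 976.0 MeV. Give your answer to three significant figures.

K = (γ−1)mc², so γ = 1 + 976.0/105.7 = 10.234.
Then v/c = √(1 − γ⁻²) = √(1 − 0.00954793) = √0.99045207 = 0.995.

0.995c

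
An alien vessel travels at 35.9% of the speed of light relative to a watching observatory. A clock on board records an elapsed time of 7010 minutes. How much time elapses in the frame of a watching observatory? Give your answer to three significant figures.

7510 minutes

γ = 1/√(1 − β²) = 1/√(1 − 0.128881) = 1/√0.871119 = 1/0.933338 = 1.0714.
The onboard clock measures proper time, so the interval in the rest frame of a watching observatory is dilated: Δt = γ·Δτ = 1.0714 × 7010 minutes = 7510 minutes.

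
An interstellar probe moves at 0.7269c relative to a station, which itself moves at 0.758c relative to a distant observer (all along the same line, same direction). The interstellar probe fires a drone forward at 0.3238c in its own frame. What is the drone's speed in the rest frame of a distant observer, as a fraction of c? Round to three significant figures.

Compose velocities in two stages. Stage 1 (into S'): u₁ = (0.3238+0.7269)/(1+0.3238×0.7269) = 0.85051.
Stage 2 (into S): u = (0.85051+0.758)/(1+0.85051×0.758) = 0.978, so the speed is 0.978c.

0.978c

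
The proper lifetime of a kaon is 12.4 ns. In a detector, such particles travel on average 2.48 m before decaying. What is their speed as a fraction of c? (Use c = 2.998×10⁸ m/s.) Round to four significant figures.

0.5550c

Lab distance = (lab lifetime)·v = γτ·βc, so βγ = d/(cτ) = 2.480/(2.998×10⁸ × 1.240×10^-8) = 0.66711.
With βγ = 0.66711: γ² = 1 + (βγ)² = 1.445036, and β = (βγ)/γ = 0.66711/1.2021 = 0.5550.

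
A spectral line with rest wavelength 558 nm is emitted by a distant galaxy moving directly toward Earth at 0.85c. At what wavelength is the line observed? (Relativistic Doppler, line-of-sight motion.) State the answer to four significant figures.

158.9 nm

Relativistic Doppler for wavelength: λ_obs = λ_src · √((1−β)/(1+β)).
With β = 0.85: factor = √(0.15/1.85) = 0.28475.
λ_obs = 558 × 0.28475 = 158.9 nm.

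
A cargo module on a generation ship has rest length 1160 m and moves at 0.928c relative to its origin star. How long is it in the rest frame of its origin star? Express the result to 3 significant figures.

γ = 1/√(1 − β²) = 1/√(1 − 0.861184) = 1/√0.138816 = 1/0.37258 = 2.684.
Length contraction: L = L₀/γ = 1160/2.684 = 432 m.

432 m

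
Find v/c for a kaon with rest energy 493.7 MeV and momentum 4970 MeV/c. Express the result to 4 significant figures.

0.9951

βγ = pc/(mc²) = 4970/493.7 = 10.067.
Since γ² = 1 + (βγ)² = 102.344, γ = √102.344 = 10.1165, and β = (βγ)/γ = 10.067/10.1165 = 0.9951.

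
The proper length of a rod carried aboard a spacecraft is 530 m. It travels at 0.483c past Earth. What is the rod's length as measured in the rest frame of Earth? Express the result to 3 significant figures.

γ = 1/√(1 − β²) = 1/√(1 − 0.233289) = 1/√0.766711 = 1/0.87562 = 1.142.
Length contraction: L = L₀/γ = 530/1.142 = 464 m.

464 m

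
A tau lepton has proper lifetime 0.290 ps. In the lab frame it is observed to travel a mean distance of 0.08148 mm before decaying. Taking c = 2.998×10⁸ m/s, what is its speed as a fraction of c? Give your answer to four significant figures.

0.6838c

d = βγcτ ⇒ βγ = d/(cτ) = 8.148×10^-5 m / (8.6942×10^-5 m) = 0.93718.
β = (βγ)/√(1+(βγ)²) = 0.93718/√1.878306 = 0.6838.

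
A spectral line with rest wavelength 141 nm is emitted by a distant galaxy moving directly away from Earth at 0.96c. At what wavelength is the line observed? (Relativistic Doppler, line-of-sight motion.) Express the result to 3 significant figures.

987 nm

Relativistic Doppler for wavelength: λ_obs = λ_src · √((1+β)/(1−β)).
With β = 0.96: factor = √(1.96/0.04) = 7.
λ_obs = 141 × 7 = 987 nm.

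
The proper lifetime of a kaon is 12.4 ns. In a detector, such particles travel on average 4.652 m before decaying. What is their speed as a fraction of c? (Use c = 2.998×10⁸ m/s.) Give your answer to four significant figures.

Let x = d/(cτ) = 4.652 m / (2.998×10⁸ m/s × 1.240×10^-8 s) = 1.2514. Since d = βγcτ, x = βγ = β/√(1−β²).
Solving: β² = x²/(1+x²) = 1.566/2.566 = 0.610288, so β = 0.7812.

0.7812c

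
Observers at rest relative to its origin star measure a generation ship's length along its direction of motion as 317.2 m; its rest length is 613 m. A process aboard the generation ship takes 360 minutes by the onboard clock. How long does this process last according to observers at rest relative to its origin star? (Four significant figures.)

695.7 minutes

From L = L₀/γ: γ = 613/317.2 = 1.93253.
The same γ dilates the second interval: 1.93253 × 360 minutes = 695.7 minutes.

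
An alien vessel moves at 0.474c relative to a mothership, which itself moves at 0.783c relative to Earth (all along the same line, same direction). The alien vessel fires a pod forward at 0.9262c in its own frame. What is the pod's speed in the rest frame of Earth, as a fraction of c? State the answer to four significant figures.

0.9967c

Apply u = (u'+v)/(1+u'v) twice. Pod in the mothership frame: (0.9262+0.474)/(1+0.9262·0.474) = 1.4002/1.4390188 = 0.97302c.
That velocity, transformed to the rest frame of Earth: (0.97302+0.783)/(1+0.97302·0.783) = 1.75602/1.76187466 = 0.99668c.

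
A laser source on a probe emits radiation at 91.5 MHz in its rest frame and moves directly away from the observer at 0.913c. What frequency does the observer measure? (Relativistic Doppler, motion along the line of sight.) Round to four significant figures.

19.51 MHz

Relativistic Doppler (source moving away): f_obs = f_src · √((1−β)/(1+β)).
With β = 0.913: factor = √(0.087/1.913) = 0.21326.
f_obs = 91.5 × 0.21326 = 19.51 MHz.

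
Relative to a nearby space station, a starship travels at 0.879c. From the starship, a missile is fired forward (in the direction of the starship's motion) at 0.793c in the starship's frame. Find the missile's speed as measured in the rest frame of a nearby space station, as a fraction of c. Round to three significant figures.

In units of c, u = (u' + v)/(1 + u'v) with u' = 0.793 and v = 0.879.
Numerator: 0.793 + 0.879 = 1.672. Denominator: 1 + (0.793)(0.879) = 1.697047.
u = 1.672/1.697047 = 0.98524, so the speed is 0.985c.

0.985c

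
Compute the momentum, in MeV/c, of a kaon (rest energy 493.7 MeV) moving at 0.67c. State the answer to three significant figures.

Lorentz factor: γ = (1 − 0.4489)^(−1/2) = 1.3471.
Momentum: p = γβ·mc = 1.3471 × 0.67 × 493.7 MeV/c = 446 MeV/c.

446 MeV/c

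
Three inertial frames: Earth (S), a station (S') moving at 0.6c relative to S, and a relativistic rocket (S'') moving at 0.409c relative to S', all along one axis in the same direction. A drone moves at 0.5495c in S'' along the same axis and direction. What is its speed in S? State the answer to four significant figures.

Compose velocities in two stages. Stage 1 (into S'): u₁ = (0.5495+0.409)/(1+0.5495×0.409) = 0.78261.
Stage 2 (into S): u = (0.78261+0.6)/(1+0.78261×0.6) = 0.94083, so the speed is 0.9408c.

0.9408c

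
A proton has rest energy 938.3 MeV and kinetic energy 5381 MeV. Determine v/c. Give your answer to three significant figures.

0.989

γ = 1 + K/(mc²) = 1 + 5381/938.3 = 6.7348.
β = √(1 − 1/γ²) = √(1 − 0.0220471) = √0.9779529 = 0.989.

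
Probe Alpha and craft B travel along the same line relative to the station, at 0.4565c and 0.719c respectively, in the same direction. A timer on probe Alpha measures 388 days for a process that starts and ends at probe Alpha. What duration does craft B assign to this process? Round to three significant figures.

Speed of probe Alpha in craft B's frame: u = (v_A − v_B)/(1 − v_A v_B/c²) = (0.4565 − 0.719)/(1 − 0.4565×0.719) = −0.2625/0.6717765 = −0.39075; |u| = 0.39075c.
γ for this relative speed: γ = 1/√(1 − 0.152686) = 1.0864.
Probe Alpha's interval is proper; time dilation gives Δt_B = γΔτ = 1.0864 × 388 days = 422 days.

422 days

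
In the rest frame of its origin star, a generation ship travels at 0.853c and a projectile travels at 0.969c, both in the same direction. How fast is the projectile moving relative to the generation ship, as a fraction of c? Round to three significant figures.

Transform to the generation ship's frame: u' = (u − v)/(1 − uv/c²).
u' = (0.969 − 0.853)/(1 − 0.969×0.853) = 0.116/0.173443 = 0.66881.
Speed in the generation ship's frame: 0.669c (in the same direction).

0.669c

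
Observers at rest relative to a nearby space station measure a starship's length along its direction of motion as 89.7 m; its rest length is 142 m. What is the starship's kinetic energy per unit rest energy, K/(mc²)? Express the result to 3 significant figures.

0.583

From L = L₀/γ: γ = 142/89.7 = 1.58305.
K/(mc²) = γ − 1 = 1.58305 − 1 = 0.583.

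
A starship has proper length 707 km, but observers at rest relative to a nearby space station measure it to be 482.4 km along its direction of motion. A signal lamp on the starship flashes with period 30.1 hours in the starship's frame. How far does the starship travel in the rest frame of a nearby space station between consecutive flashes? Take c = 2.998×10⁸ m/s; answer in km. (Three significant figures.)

Length contraction gives γ = L₀/L = 707/482.4 = 1.46559.
β = √(1 − 1/γ²) = 0.73105. Lab-frame period = γτ = 1.46559×30.1 hours = 44.114 hours. Distance = βc × γτ = 0.73105 × 2.998×10⁸ m/s × 158810.4 s = 3.4806×10^13 m = 3.48×10^10 km.

3.48×10^10 km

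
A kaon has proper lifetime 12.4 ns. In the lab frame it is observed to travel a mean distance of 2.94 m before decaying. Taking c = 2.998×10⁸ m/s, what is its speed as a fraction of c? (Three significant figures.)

0.620c

d = βγcτ ⇒ βγ = d/(cτ) = 2.940 m / (3.71752 m) = 0.79085.
β = (βγ)/√(1+(βγ)²) = 0.79085/√1.625444 = 0.620.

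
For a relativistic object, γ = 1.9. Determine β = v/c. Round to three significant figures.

β = √(1 − 1/γ²) = √(1 − 1/3.61) = √0.722992 = 0.850.

0.850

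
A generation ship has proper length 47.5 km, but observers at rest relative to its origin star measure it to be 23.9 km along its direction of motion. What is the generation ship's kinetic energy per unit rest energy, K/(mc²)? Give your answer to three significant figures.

γ = L₀/L = 47.5/23.9 = 1.98745.
Since K = (γ−1)mc², K/(mc²) = 1.98745 − 1 = 0.987.

0.987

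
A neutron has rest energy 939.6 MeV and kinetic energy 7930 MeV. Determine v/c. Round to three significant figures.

γ = 1 + K/(mc²) = 1 + 7930/939.6 = 9.4398.
β = √(1 − 1/γ²) = √(1 − 0.0112221) = √0.9887779 = 0.994.

0.994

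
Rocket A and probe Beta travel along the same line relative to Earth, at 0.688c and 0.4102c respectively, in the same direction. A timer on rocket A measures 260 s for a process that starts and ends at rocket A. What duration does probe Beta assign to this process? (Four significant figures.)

The velocity of rocket A relative to probe Beta is (0.688 − 0.4102)c / (1 − 0.688×0.4102) = 0.38703c; relative speed 0.38703c.
At |u| = 0.38703c, γ = (1 − 0.149792)^(−1/2) = 1.0845.
The clock on rocket A records proper time, so probe Beta measures Δt = γΔτ = 1.0845 × 260 = 282.0 s.

282.0 s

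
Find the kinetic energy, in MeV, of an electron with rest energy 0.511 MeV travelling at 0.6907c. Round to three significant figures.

γ = 1/√(1 − β²) = 1/√(1 − 0.47706649) = 1/√0.52293351 = 1/0.723141 = 1.38286.
Kinetic energy: K = (γ − 1)mc² = (1.38286 − 1) × 0.511 MeV = 0.38286 × 0.511 = 0.196 MeV.

0.196 MeV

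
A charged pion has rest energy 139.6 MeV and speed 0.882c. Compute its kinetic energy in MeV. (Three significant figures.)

γ = 1/√(1 − β²) = 1/√(1 − 0.777924) = 1/√0.222076 = 1/0.471249 = 2.122.
Kinetic energy: K = (γ − 1)mc² = (2.122 − 1) × 139.6 MeV = 1.122 × 139.6 = 157 MeV.

157 MeV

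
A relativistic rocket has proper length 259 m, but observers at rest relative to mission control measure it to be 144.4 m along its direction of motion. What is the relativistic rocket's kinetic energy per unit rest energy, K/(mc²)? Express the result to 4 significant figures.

0.7936

γ = L₀/L = 259/144.4 = 1.79363.
Since K = (γ−1)mc², K/(mc²) = 1.79363 − 1 = 0.7936.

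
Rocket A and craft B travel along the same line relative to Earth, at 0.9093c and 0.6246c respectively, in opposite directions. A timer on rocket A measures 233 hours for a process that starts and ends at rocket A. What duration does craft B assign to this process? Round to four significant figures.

1124 hours

Speed of rocket A in craft B's frame: u = (v_A + v_B)/(1 + v_A v_B/c²) = (0.9093 + 0.6246)/(1 + 0.9093×0.6246) = 1.5339/1.56794878 = 0.97828; |u| = 0.97828c.
γ for this relative speed: γ = 1/√(1 − 0.957032) = 4.8242.
The clock on rocket A records proper time, so craft B measures Δt = γΔτ = 4.8242 × 233 = 1124 hours.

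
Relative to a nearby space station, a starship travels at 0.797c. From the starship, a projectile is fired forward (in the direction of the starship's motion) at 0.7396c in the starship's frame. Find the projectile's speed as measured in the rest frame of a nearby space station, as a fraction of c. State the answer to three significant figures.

In units of c, u = (u' + v)/(1 + u'v) with u' = 0.7396 and v = 0.797.
Numerator: 0.7396 + 0.797 = 1.5366. Denominator: 1 + (0.7396)(0.797) = 1.5894612.
u = 1.5366/1.5894612 = 0.96674, so the speed is 0.967c.

0.967c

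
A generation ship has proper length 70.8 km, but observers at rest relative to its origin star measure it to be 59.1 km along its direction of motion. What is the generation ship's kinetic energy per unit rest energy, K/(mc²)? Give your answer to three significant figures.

0.198

γ = L₀/L = 70.8/59.1 = 1.19797.
K/(mc²) = γ − 1 = 1.19797 − 1 = 0.198.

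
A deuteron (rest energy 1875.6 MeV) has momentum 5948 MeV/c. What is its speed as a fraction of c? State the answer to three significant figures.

0.954c

pc/(mc²) = 5948/1875.6 = 3.1713 = βγ = β/√(1−β²).
So β² = x²/(1 + x²) with x = 3.1713: x² = 10.0571, β² = 10.0571/11.0571 = 0.90956, β = 0.954.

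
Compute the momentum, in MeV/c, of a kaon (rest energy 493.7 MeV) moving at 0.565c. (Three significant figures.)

γ = 1/√(1 − β²) = 1/√(1 − 0.319225) = 1/√0.680775 = 1/0.825091 = 1.212.
Momentum: p = γβ·mc = 1.212 × 0.565 × 493.7 MeV/c = 338 MeV/c.

338 MeV/c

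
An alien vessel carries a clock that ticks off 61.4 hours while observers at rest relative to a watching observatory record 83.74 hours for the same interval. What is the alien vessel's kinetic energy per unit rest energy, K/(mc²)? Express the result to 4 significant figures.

The time-dilation ratio gives γ = 83.74/61.4 = 1.36384.
Since K = (γ−1)mc², K/(mc²) = 1.36384 − 1 = 0.3638.

0.3638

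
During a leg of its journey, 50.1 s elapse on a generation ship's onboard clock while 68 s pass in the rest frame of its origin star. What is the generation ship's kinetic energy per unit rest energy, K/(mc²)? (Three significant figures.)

0.357

γ = Δt/Δτ = 68/50.1 = 1.35729.
K/(mc²) = γ − 1 = 1.35729 − 1 = 0.357.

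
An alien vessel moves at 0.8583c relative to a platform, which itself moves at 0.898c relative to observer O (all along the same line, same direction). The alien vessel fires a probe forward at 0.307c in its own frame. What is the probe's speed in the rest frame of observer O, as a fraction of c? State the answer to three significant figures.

0.996c

Compose velocities in two stages. Stage 1 (into S'): u₁ = (0.307+0.8583)/(1+0.307×0.8583) = 0.92228.
Stage 2 (into S): u = (0.92228+0.898)/(1+0.92228×0.898) = 0.99566, so the speed is 0.996c.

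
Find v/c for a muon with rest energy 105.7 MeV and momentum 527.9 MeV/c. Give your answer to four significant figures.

βγ = pc/(mc²) = 527.9/105.7 = 4.9943.
Since γ² = 1 + (βγ)² = 25.943, γ = √25.943 = 5.09343, and β = (βγ)/γ = 4.9943/5.09343 = 0.9805.

0.9805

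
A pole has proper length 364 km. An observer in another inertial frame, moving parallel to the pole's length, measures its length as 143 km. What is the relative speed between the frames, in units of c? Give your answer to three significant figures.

0.920c

Length contraction gives γ = L₀/L = 364/143 = 2.5455.
β = √(1 − 1/γ²) = √0.845669 = 0.920.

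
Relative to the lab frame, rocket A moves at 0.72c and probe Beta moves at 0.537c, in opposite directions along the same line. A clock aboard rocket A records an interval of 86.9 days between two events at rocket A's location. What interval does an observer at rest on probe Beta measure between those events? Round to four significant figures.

205.8 days

Transform rocket A's velocity into probe Beta's frame: (0.72 + 0.537)/(1 + 0.72·0.537) = 1.257/1.38664, so the relative speed is 0.90651c.
γ for this relative speed: γ = 1/√(1 − 0.82176) = 2.3686.
The clock on rocket A records proper time, so probe Beta measures Δt = γΔτ = 2.3686 × 86.9 = 205.8 days.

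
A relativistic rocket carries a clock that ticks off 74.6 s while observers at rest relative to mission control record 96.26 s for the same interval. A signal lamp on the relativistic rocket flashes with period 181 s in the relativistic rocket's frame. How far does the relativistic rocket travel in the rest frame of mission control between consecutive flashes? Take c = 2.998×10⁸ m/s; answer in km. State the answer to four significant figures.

4.425×10^7 km

From Δt = γΔτ: γ = 96.26/74.6 = 1.29035.
β = √(1 − 1/γ²) = 0.63198. Lab-frame period = γτ = 1.29035×181 s = 233.55 s. Distance = βc × γτ = 0.63198 × 2.998×10⁸ m/s × 233.55 s = 4.4250×10^10 m = 4.425×10^7 km.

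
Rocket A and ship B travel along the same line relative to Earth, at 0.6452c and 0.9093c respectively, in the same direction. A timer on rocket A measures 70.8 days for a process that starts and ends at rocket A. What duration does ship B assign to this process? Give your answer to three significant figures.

Speed of rocket A in ship B's frame: u = (v_A − v_B)/(1 − v_A v_B/c²) = (0.6452 − 0.9093)/(1 − 0.6452×0.9093) = −0.2641/0.41331964 = −0.63897; |u| = 0.63897c.
At |u| = 0.63897c, γ = (1 − 0.408283)^(−1/2) = 1.3.
Rocket A's interval is proper; time dilation gives Δt_B = γΔτ = 1.3 × 70.8 days = 92.0 days.

92.0 days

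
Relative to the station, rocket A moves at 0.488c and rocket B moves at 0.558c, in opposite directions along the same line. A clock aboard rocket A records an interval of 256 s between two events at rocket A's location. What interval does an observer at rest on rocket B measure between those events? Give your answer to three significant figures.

450 s

Speed of rocket A in rocket B's frame: u = (v_A + v_B)/(1 + v_A v_B/c²) = (0.488 + 0.558)/(1 + 0.488×0.558) = 1.046/1.272304 = 0.82213; |u| = 0.82213c.
γ for this relative speed: γ = 1/√(1 − 0.675898) = 1.7565.
The clock on rocket A records proper time, so rocket B measures Δt = γΔτ = 1.7565 × 256 = 450 s.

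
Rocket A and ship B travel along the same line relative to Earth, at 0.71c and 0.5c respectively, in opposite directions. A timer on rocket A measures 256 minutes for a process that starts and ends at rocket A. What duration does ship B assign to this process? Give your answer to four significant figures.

568.8 minutes

The velocity of rocket A relative to ship B is (0.71 + 0.5)c / (1 + 0.71×0.5) = 0.89299c; relative speed 0.89299c.
At |u| = 0.89299c, γ = (1 − 0.797431)^(−1/2) = 2.2218.
The clock on rocket A records proper time, so ship B measures Δt = γΔτ = 2.2218 × 256 = 568.8 minutes.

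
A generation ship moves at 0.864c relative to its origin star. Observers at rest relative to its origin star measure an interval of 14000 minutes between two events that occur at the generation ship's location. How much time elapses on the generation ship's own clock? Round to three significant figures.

With β = 0.864, γ = 1/√(1 − 0.864²) = 1/√0.253504 = 1.9861.
The generation ship's clock runs slow as seen from its origin star, so Δτ = Δt/γ = 14000/1.9861 = 7050 minutes.

7050 minutes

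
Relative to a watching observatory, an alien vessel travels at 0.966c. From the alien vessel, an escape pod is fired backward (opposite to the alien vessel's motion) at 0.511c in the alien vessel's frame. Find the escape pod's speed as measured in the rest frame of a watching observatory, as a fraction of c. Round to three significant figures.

In units of c, u = (u' + v)/(1 + u'v) with u' = −0.511 and v = 0.966.
Numerator: −0.511 + 0.966 = 0.455. Denominator: 1 + (−0.511)(0.966) = 0.506374.
u = 0.455/0.506374 = 0.89855, so the speed is 0.899c.

0.899c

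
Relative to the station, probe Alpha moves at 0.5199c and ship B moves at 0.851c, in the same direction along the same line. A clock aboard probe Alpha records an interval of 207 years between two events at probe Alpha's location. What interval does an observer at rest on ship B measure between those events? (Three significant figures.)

257 years

The velocity of probe Alpha relative to ship B is (0.5199 − 0.851)c / (1 − 0.5199×0.851) = −0.59383c; relative speed 0.59383c.
γ for this relative speed: γ = 1/√(1 − 0.352634) = 1.2429.
The clock on probe Alpha records proper time, so ship B measures Δt = γΔτ = 1.2429 × 207 = 257 years.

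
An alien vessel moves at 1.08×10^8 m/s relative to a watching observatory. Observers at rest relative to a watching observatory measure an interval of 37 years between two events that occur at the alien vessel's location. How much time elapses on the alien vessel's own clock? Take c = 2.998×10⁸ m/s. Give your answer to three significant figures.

34.5 years

β = v/c = (1.08×10^8 m/s)/(2.998×10⁸ m/s) = 0.36024.
With β = 0.36024, γ = 1/√(1 − 0.36024²) = 1/√0.8702271424 = 1.072.
The moving clock records proper time: Δτ = Δt/γ = 37/1.072 = 34.5 years.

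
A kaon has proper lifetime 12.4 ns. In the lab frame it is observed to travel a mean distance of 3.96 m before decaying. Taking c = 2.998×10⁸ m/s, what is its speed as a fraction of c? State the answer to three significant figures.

0.729c

Let x = d/(cτ) = 3.960 m / (2.998×10⁸ m/s × 1.240×10^-8 s) = 1.0652. Since d = βγcτ, x = βγ = β/√(1−β²).
Solving: β² = x²/(1+x²) = 1.13465/2.13465 = 0.531539, so β = 0.729.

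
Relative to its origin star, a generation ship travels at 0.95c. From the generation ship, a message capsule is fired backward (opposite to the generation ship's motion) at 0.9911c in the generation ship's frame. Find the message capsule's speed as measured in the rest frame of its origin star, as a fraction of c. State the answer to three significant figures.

In units of c, u = (u' + v)/(1 + u'v) with u' = −0.9911 and v = 0.95.
Numerator: −0.9911 + 0.95 = −0.0411. Denominator: 1 + (−0.9911)(0.95) = 0.058455.
u = −0.0411/0.058455 = −0.7031, so the speed is 0.703c.

0.703c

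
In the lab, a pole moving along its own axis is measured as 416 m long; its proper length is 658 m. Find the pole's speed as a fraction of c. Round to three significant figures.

Length contraction gives γ = L₀/L = 658/416 = 1.5817.
β = √(1 − 1/γ²) = √0.600284 = 0.775.

0.775c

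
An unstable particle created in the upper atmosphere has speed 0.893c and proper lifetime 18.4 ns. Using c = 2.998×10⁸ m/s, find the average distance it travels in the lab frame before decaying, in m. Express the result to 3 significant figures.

γ = 1/√(1 − β²) = 1/√(1 − 0.797449) = 1/√0.202551 = 1/0.450057 = 2.2219.
Lab-frame lifetime: Δt = γτ = 2.2219 × 18.4 ns = 40.883 ns.
Distance: d = vΔt = 0.893 × 2.998×10⁸ m/s × 4.0883×10^-8 s = 10.9 m.

10.9 m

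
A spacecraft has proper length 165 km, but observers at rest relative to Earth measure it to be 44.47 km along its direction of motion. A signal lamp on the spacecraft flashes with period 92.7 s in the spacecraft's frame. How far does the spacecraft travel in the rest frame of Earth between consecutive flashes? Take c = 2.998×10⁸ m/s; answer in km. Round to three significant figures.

Length contraction gives γ = L₀/L = 165/44.47 = 3.71037.
β = √(1 − 1/γ²) = 0.963. Lab-frame period = γτ = 3.71037×92.7 s = 343.95 s. Distance = βc × γτ = 0.963 × 2.998×10⁸ m/s × 343.95 s = 9.9301×10^10 m = 9.93×10^7 km.

9.93×10^7 km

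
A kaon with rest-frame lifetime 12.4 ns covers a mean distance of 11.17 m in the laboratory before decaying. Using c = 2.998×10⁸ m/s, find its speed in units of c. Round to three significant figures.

Lab distance = (lab lifetime)·v = γτ·βc, so βγ = d/(cτ) = 11.17/(2.998×10⁸ × 1.240×10^-8) = 3.0047.
With βγ = 3.0047: γ² = 1 + (βγ)² = 10.02822, and β = (βγ)/γ = 3.0047/3.16674 = 0.949.

0.949c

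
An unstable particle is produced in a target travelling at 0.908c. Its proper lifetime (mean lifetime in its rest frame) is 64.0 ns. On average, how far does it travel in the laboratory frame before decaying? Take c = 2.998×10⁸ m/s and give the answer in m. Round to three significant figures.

β² = 0.824464, so γ = 1/√0.175536 = 2.3868.
Lab-frame lifetime: Δt = γτ = 2.3868 × 64.0 ns = 152.76 ns.
Distance: d = vΔt = 0.908 × 2.998×10⁸ m/s × 1.5276×10^-7 s = 41.6 m.

41.6 m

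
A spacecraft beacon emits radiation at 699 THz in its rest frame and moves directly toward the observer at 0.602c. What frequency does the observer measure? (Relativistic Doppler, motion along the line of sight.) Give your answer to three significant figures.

1400 THz

Relativistic Doppler (source moving toward): f_obs = f_src · √((1+β)/(1−β)).
With β = 0.602: factor = √(1.602/0.398) = 2.0063.
f_obs = 699 × 2.0063 = 1400 THz.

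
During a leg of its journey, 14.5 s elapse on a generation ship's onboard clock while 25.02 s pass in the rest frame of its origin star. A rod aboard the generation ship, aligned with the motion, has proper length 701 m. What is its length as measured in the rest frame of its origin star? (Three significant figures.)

γ = Δt/Δτ = 25.02/14.5 = 1.72552.
L = L₀/γ = 701/1.72552 = 406 m.

406 m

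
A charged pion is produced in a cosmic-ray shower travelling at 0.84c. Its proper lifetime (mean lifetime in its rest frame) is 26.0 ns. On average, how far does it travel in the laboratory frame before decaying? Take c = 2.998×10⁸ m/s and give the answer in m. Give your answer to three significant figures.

β² = 0.7056, so γ = 1/√0.2944 = 1.843.
Lab-frame lifetime: Δt = γτ = 1.843 × 26.0 ns = 47.918 ns.
Distance: d = vΔt = 0.84 × 2.998×10⁸ m/s × 4.7918×10^-8 s = 12.1 m.

12.1 m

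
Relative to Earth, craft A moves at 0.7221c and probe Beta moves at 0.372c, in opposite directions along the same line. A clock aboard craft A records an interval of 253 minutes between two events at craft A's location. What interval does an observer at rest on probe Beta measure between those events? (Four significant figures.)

499.8 minutes

Speed of craft A in probe Beta's frame: u = (v_A + v_B)/(1 + v_A v_B/c²) = (0.7221 + 0.372)/(1 + 0.7221×0.372) = 1.0941/1.2686212 = 0.86243; |u| = 0.86243c.
γ for this relative speed: γ = 1/√(1 − 0.743786) = 1.9756.
The clock on craft A records proper time, so probe Beta measures Δt = γΔτ = 1.9756 × 253 = 499.8 minutes.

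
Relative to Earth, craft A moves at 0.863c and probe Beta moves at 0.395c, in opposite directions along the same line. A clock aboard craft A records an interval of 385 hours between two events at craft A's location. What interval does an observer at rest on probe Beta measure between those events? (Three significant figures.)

1110 hours

The velocity of craft A relative to probe Beta is (0.863 + 0.395)c / (1 + 0.863×0.395) = 0.93819c; relative speed 0.93819c.
At |u| = 0.93819c, γ = (1 − 0.8802)^(−1/2) = 2.8892.
The clock on craft A records proper time, so probe Beta measures Δt = γΔτ = 2.8892 × 385 = 1110 hours.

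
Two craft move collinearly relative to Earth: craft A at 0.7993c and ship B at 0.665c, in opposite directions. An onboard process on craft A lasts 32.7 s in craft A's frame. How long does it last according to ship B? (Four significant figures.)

Transform craft A's velocity into ship B's frame: (0.7993 + 0.665)/(1 + 0.7993·0.665) = 1.4643/1.5315345, so the relative speed is 0.9561c.
At |u| = 0.9561c, γ = (1 − 0.914127)^(−1/2) = 3.4125.
The clock on craft A records proper time, so ship B measures Δt = γΔτ = 3.4125 × 32.7 = 111.6 s.

111.6 s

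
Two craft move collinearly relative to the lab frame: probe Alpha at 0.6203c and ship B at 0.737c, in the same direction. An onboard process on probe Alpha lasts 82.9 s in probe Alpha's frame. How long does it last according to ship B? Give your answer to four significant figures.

84.88 s

Speed of probe Alpha in ship B's frame: u = (v_A − v_B)/(1 − v_A v_B/c²) = (0.6203 − 0.737)/(1 − 0.6203×0.737) = −0.1167/0.5428389 = −0.21498; |u| = 0.21498c.
γ for this relative speed: γ = 1/√(1 − 0.0462164) = 1.0239.
The clock on probe Alpha records proper time, so ship B measures Δt = γΔτ = 1.0239 × 82.9 = 84.88 s.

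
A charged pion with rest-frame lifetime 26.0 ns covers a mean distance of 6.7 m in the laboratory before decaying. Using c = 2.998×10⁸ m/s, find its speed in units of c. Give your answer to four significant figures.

0.6518c

d = βγcτ ⇒ βγ = d/(cτ) = 6.700 m / (7.7948 m) = 0.85955.
β = (βγ)/√(1+(βγ)²) = 0.85955/√1.738826 = 0.6518.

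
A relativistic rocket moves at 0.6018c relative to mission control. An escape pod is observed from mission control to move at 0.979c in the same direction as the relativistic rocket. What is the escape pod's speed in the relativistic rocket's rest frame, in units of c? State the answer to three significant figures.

Transform to the relativistic rocket's frame: u' = (u − v)/(1 − uv/c²).
u' = (0.979 − 0.6018)/(1 − 0.979×0.6018) = 0.3772/0.4108378 = 0.91812.
Speed in the relativistic rocket's frame: 0.918c (in the same direction).

0.918c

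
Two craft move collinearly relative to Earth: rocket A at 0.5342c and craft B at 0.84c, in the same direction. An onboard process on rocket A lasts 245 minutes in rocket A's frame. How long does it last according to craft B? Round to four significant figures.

294.5 minutes

Transform rocket A's velocity into craft B's frame: (0.5342 − 0.84)/(1 − 0.5342·0.84) = −0.3058/0.551272, so the relative speed is 0.55472c.
At |u| = 0.55472c, γ = (1 − 0.307714)^(−1/2) = 1.2019.
The clock on rocket A records proper time, so craft B measures Δt = γΔτ = 1.2019 × 245 = 294.5 minutes.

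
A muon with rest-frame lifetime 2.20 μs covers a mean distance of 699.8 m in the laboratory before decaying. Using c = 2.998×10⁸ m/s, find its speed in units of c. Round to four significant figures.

0.7277c

d = βγcτ ⇒ βγ = d/(cτ) = 699.8 m / (659.56 m) = 1.061.
β = (βγ)/√(1+(βγ)²) = 1.061/√2.12572 = 0.7277.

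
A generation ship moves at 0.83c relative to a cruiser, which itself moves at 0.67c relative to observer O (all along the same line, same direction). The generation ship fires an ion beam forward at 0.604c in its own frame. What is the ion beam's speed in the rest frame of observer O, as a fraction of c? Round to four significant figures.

Compose velocities in two stages. Stage 1 (into S'): u₁ = (0.604+0.83)/(1+0.604×0.83) = 0.95516.
Stage 2 (into S): u = (0.95516+0.67)/(1+0.95516×0.67) = 0.99098, so the speed is 0.9910c.

0.9910c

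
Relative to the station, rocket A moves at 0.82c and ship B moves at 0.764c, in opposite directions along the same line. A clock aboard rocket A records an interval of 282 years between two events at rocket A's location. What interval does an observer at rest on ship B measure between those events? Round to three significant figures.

1240 years

Transform rocket A's velocity into ship B's frame: (0.82 + 0.764)/(1 + 0.82·0.764) = 1.584/1.62648, so the relative speed is 0.97388c.
γ for this relative speed: γ = 1/√(1 − 0.948442) = 4.404.
The clock on rocket A records proper time, so ship B measures Δt = γΔτ = 4.404 × 282 = 1240 years.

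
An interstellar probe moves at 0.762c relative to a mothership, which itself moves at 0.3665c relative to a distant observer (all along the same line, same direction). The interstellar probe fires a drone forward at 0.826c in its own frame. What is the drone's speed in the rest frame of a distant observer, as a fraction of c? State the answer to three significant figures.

0.988c

Compose velocities in two stages. Stage 1 (into S'): u₁ = (0.826+0.762)/(1+0.826×0.762) = 0.97458.
Stage 2 (into S): u = (0.97458+0.3665)/(1+0.97458×0.3665) = 0.98813, so the speed is 0.988c.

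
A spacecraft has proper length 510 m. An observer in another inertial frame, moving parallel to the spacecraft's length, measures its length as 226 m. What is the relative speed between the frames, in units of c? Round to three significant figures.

0.896c

Length contraction gives γ = L₀/L = 510/226 = 2.2566.
β = √(1 − 1/γ²) = √0.803623 = 0.896.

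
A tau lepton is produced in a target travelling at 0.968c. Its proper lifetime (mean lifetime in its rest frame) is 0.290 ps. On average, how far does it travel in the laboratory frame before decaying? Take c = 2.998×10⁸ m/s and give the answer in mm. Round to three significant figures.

Lorentz factor: γ = (1 − 0.937024)^(−1/2) = 3.9849.
Lab-frame lifetime: Δt = γτ = 3.9849 × 0.290 ps = 1.1556 ps.
Distance: d = vΔt = 0.968 × 2.998×10⁸ m/s × 1.1556×10^-12 s = 3.35×10^-4 m = 0.335 mm.

0.335 mm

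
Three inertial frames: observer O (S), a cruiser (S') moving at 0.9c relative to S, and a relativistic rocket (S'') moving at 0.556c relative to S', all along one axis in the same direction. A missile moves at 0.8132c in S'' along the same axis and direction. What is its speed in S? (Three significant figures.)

0.997c

Apply u = (u'+v)/(1+u'v) twice. Missile in the cruiser frame: (0.8132+0.556)/(1+0.8132·0.556) = 1.3692/1.4521392 = 0.94288c.
That velocity, transformed to the rest frame of observer O: (0.94288+0.9)/(1+0.94288·0.9) = 1.84288/1.848592 = 0.99691c.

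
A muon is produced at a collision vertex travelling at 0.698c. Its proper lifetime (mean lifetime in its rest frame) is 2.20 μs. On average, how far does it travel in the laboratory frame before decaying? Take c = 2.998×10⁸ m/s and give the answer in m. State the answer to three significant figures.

643 m

γ = 1/√(1 − β²) = 1/√(1 − 0.487204) = 1/√0.512796 = 1/0.716098 = 1.3965.
Lab-frame lifetime: Δt = γτ = 1.3965 × 2.20 μs = 3.0723 μs.
Distance: d = vΔt = 0.698 × 2.998×10⁸ m/s × 3.0723×10^-6 s = 643 m.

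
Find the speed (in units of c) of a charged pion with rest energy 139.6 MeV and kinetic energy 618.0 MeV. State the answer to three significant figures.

0.983c

γ = 1 + K/(mc²) = 1 + 618.0/139.6 = 5.4269.
β = √(1 − 1/γ²) = √(1 − 0.0339544) = √0.9660456 = 0.983.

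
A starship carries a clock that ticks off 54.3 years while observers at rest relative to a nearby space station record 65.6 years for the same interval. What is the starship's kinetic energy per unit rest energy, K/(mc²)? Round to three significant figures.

γ = Δt/Δτ = 65.6/54.3 = 1.2081.
K/(mc²) = γ − 1 = 1.2081 − 1 = 0.208.

0.208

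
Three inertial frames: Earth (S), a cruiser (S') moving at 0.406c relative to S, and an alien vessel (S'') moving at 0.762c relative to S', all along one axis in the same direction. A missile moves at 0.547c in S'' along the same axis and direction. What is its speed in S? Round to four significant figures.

First combine the missile and alien vessel (S''→S'): u₁ = (0.547 + 0.762)/(1 + 0.547×0.762) = 1.309/1.416814 = 0.9239.
Then combine with the cruiser (S'→S): u = (0.9239 + 0.406)/(1 + 0.9239×0.406) = 1.3299/1.3751034 = 0.96713.

0.9671c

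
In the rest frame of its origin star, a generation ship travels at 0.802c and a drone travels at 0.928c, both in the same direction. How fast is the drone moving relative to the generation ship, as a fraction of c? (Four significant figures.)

0.4927c

Transform to the generation ship's frame: u' = (u − v)/(1 − uv/c²).
u' = (0.928 − 0.802)/(1 − 0.928×0.802) = 0.126/0.255744 = 0.49268.
Speed in the generation ship's frame: 0.4927c (in the same direction).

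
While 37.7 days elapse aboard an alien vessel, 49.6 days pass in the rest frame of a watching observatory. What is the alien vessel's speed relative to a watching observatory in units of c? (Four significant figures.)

0.6498c

γ = Δt/Δτ = 49.6/37.7 = 1.3156.
β = √(1 − 1/γ²) = √(1 − 0.577766) = √0.422234 = 0.6498.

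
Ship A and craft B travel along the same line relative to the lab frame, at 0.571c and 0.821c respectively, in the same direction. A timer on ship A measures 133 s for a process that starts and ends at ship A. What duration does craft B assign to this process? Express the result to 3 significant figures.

151 s

Speed of ship A in craft B's frame: u = (v_A − v_B)/(1 − v_A v_B/c²) = (0.571 − 0.821)/(1 − 0.571×0.821) = −0.25/0.531209 = −0.47062; |u| = 0.47062c.
γ for this relative speed: γ = 1/√(1 − 0.221483) = 1.1334.
The clock on ship A records proper time, so craft B measures Δt = γΔτ = 1.1334 × 133 = 151 s.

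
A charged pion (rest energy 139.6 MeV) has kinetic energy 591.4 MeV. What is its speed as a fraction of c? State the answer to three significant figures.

0.982c

K = (γ−1)mc², so γ = 1 + 591.4/139.6 = 5.2364.
Then v/c = √(1 − γ⁻²) = √(1 − 0.0364699) = √0.9635301 = 0.982.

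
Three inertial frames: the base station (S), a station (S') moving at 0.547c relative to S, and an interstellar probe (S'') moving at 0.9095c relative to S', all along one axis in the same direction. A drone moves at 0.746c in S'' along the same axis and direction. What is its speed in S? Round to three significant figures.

Compose velocities in two stages. Stage 1 (into S'): u₁ = (0.746+0.9095)/(1+0.746×0.9095) = 0.9863.
Stage 2 (into S): u = (0.9863+0.547)/(1+0.9863×0.547) = 0.99597, so the speed is 0.996c.

0.996c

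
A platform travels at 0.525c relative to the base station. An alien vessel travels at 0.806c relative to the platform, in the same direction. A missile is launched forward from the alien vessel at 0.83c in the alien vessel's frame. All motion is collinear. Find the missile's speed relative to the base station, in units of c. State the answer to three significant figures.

0.994c

Apply u = (u'+v)/(1+u'v) twice. Missile in the platform frame: (0.83+0.806)/(1+0.83·0.806) = 1.636/1.66898 = 0.98024c.
That velocity, transformed to the rest frame of the base station: (0.98024+0.525)/(1+0.98024·0.525) = 1.50524/1.514626 = 0.9938c.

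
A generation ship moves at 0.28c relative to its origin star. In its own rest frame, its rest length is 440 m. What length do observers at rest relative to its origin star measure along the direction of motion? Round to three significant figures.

422 m

γ = 1/√(1 − β²) = 1/√(1 − 0.0784) = 1/√0.9216 = 1/0.96 = 1.0417.
Length contraction: L = L₀/γ = 440/1.0417 = 422 m.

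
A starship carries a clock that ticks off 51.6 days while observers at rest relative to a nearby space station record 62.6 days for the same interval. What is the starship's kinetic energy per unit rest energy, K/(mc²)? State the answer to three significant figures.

The time-dilation ratio gives γ = 62.6/51.6 = 1.21318.
Since K = (γ−1)mc², K/(mc²) = 1.21318 − 1 = 0.213.

0.213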